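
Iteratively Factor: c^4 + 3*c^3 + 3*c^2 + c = (c + 1)*(c^3 + 2*c^2 + c) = (c + 1)^2*(c^2 + c) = (c + 1)^3*(c)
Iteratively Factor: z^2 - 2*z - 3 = (z + 1)*(z - 3)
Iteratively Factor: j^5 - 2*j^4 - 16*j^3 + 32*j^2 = (j)*(j^4 - 2*j^3 - 16*j^2 + 32*j) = j*(j - 2)*(j^3 - 16*j) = j*(j - 4)*(j - 2)*(j^2 + 4*j) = j^2*(j - 4)*(j - 2)*(j + 4)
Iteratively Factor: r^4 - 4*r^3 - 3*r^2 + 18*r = (r - 3)*(r^3 - r^2 - 6*r) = (r - 3)*(r + 2)*(r^2 - 3*r) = (r - 3)^2*(r + 2)*(r)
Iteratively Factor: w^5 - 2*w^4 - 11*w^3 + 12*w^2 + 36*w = (w + 2)*(w^4 - 4*w^3 - 3*w^2 + 18*w) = (w - 3)*(w + 2)*(w^3 - w^2 - 6*w) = (w - 3)*(w + 2)^2*(w^2 - 3*w) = w*(w - 3)*(w + 2)^2*(w - 3)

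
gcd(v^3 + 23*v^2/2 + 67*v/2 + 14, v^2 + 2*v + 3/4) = v + 1/2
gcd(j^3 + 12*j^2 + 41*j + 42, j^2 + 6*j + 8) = j + 2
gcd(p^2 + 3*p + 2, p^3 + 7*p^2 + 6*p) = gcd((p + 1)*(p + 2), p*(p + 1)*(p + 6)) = p + 1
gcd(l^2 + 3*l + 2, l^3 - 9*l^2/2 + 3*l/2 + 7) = l + 1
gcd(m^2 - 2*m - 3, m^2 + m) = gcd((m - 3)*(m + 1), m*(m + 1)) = m + 1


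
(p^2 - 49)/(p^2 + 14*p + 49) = (p - 7)/(p + 7)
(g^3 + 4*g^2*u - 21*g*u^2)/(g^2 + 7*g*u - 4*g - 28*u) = g*(g - 3*u)/(g - 4)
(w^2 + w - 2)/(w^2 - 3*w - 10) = (w - 1)/(w - 5)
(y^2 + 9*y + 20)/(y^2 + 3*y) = (y^2 + 9*y + 20)/(y*(y + 3))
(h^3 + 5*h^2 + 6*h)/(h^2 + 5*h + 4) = h*(h^2 + 5*h + 6)/(h^2 + 5*h + 4)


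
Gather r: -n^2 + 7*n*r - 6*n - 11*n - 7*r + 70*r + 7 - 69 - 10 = -n^2 - 17*n + r*(7*n + 63) - 72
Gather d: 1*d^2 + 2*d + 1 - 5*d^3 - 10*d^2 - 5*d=-5*d^3 - 9*d^2 - 3*d + 1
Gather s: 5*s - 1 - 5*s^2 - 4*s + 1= -5*s^2 + s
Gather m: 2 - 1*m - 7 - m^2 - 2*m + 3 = -m^2 - 3*m - 2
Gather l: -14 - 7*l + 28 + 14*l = 7*l + 14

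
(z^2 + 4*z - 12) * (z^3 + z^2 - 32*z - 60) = z^5 + 5*z^4 - 40*z^3 - 200*z^2 + 144*z + 720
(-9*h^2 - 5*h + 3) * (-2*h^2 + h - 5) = 18*h^4 + h^3 + 34*h^2 + 28*h - 15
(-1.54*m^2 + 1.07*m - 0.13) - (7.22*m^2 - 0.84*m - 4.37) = -8.76*m^2 + 1.91*m + 4.24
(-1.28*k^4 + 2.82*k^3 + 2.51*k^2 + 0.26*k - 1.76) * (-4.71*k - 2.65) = 6.0288*k^5 - 9.8902*k^4 - 19.2951*k^3 - 7.8761*k^2 + 7.6006*k + 4.664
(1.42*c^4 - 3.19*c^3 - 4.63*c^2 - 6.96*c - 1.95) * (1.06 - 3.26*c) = -4.6292*c^5 + 11.9046*c^4 + 11.7124*c^3 + 17.7818*c^2 - 1.0206*c - 2.067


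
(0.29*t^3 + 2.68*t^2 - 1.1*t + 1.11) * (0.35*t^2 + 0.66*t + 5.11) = 0.1015*t^5 + 1.1294*t^4 + 2.8657*t^3 + 13.3573*t^2 - 4.8884*t + 5.6721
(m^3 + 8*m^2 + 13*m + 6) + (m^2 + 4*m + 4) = m^3 + 9*m^2 + 17*m + 10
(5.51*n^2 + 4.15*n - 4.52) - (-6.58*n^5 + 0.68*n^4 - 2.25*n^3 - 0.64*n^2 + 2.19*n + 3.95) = 6.58*n^5 - 0.68*n^4 + 2.25*n^3 + 6.15*n^2 + 1.96*n - 8.47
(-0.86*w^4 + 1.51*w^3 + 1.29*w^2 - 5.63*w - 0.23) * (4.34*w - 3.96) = -3.7324*w^5 + 9.959*w^4 - 0.380999999999999*w^3 - 29.5426*w^2 + 21.2966*w + 0.9108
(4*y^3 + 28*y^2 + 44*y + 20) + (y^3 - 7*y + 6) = 5*y^3 + 28*y^2 + 37*y + 26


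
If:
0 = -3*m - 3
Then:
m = -1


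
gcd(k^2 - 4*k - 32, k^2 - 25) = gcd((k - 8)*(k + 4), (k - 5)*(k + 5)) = 1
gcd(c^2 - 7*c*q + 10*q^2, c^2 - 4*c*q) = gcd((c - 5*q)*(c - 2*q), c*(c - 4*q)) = 1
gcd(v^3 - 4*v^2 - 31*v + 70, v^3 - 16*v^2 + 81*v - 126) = v - 7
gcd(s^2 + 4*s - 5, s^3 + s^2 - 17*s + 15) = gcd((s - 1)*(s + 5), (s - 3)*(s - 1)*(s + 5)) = s^2 + 4*s - 5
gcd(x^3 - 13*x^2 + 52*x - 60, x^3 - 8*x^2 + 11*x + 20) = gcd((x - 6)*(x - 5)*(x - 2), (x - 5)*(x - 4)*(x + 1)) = x - 5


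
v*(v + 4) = v^2 + 4*v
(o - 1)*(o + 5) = o^2 + 4*o - 5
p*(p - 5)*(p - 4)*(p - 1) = p^4 - 10*p^3 + 29*p^2 - 20*p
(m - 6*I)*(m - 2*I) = m^2 - 8*I*m - 12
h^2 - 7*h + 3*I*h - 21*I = (h - 7)*(h + 3*I)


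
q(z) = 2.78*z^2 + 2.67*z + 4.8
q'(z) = 5.56*z + 2.67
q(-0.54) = 4.17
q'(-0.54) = -0.33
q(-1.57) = 7.46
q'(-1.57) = -6.06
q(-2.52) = 15.73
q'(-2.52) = -11.34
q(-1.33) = 6.17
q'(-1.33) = -4.72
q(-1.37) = 6.36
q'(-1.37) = -4.95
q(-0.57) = 4.18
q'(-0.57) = -0.50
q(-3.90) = 36.67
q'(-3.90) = -19.01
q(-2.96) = 21.25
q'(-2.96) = -13.79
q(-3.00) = 21.81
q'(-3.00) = -14.01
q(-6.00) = 88.86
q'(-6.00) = -30.69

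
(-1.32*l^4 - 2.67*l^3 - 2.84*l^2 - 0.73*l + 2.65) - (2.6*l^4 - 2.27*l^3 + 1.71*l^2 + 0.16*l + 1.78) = -3.92*l^4 - 0.4*l^3 - 4.55*l^2 - 0.89*l + 0.87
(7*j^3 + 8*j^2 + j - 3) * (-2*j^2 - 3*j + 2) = -14*j^5 - 37*j^4 - 12*j^3 + 19*j^2 + 11*j - 6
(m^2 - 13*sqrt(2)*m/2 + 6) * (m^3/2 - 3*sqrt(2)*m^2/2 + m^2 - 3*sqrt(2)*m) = m^5/2 - 19*sqrt(2)*m^4/4 + m^4 - 19*sqrt(2)*m^3/2 + 45*m^3/2 - 9*sqrt(2)*m^2 + 45*m^2 - 18*sqrt(2)*m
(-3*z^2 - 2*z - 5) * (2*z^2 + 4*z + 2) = -6*z^4 - 16*z^3 - 24*z^2 - 24*z - 10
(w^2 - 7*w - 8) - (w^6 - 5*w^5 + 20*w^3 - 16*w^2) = -w^6 + 5*w^5 - 20*w^3 + 17*w^2 - 7*w - 8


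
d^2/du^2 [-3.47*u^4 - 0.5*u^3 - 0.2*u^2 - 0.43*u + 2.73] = -41.64*u^2 - 3.0*u - 0.4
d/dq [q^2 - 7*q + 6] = 2*q - 7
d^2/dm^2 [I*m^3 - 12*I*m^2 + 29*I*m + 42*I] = 6*I*(m - 4)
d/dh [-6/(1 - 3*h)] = -18/(3*h - 1)^2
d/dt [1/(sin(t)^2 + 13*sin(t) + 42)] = -(2*sin(t) + 13)*cos(t)/(sin(t)^2 + 13*sin(t) + 42)^2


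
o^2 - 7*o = o*(o - 7)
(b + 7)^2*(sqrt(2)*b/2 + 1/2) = sqrt(2)*b^3/2 + b^2/2 + 7*sqrt(2)*b^2 + 7*b + 49*sqrt(2)*b/2 + 49/2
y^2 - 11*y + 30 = (y - 6)*(y - 5)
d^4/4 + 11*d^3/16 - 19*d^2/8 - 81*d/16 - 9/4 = (d/4 + 1)*(d - 3)*(d + 3/4)*(d + 1)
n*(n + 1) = n^2 + n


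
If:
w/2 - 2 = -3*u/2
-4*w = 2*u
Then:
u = 8/5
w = -4/5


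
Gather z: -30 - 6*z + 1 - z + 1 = -7*z - 28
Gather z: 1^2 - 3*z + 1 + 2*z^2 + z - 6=2*z^2 - 2*z - 4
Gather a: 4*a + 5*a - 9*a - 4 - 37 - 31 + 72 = 0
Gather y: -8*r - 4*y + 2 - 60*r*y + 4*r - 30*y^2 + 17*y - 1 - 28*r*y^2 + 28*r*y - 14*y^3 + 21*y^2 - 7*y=-4*r - 14*y^3 + y^2*(-28*r - 9) + y*(6 - 32*r) + 1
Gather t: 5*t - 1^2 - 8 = 5*t - 9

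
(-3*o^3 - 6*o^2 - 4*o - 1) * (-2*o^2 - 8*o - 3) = 6*o^5 + 36*o^4 + 65*o^3 + 52*o^2 + 20*o + 3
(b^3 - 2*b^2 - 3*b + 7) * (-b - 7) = -b^4 - 5*b^3 + 17*b^2 + 14*b - 49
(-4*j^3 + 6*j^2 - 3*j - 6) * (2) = -8*j^3 + 12*j^2 - 6*j - 12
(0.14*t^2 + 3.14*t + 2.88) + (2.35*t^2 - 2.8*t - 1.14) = 2.49*t^2 + 0.34*t + 1.74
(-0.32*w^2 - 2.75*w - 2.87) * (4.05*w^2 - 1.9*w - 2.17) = -1.296*w^4 - 10.5295*w^3 - 5.7041*w^2 + 11.4205*w + 6.2279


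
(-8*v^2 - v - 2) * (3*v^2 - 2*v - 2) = -24*v^4 + 13*v^3 + 12*v^2 + 6*v + 4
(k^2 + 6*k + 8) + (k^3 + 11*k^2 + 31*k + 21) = k^3 + 12*k^2 + 37*k + 29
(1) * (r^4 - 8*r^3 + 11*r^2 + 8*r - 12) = r^4 - 8*r^3 + 11*r^2 + 8*r - 12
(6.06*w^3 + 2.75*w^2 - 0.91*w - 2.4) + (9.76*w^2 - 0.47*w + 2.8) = 6.06*w^3 + 12.51*w^2 - 1.38*w + 0.4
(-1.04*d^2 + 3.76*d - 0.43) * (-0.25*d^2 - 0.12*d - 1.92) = 0.26*d^4 - 0.8152*d^3 + 1.6531*d^2 - 7.1676*d + 0.8256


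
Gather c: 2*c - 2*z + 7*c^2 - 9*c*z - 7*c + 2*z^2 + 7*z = 7*c^2 + c*(-9*z - 5) + 2*z^2 + 5*z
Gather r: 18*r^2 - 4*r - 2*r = 18*r^2 - 6*r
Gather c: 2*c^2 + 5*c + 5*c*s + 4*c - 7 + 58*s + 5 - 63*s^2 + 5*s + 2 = 2*c^2 + c*(5*s + 9) - 63*s^2 + 63*s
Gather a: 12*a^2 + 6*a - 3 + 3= 12*a^2 + 6*a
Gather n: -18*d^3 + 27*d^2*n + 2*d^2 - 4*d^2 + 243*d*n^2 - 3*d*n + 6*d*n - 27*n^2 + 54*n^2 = -18*d^3 - 2*d^2 + n^2*(243*d + 27) + n*(27*d^2 + 3*d)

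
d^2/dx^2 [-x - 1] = 0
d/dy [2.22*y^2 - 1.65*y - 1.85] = 4.44*y - 1.65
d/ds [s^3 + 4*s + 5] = 3*s^2 + 4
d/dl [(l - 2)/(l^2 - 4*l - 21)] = (l^2 - 4*l - 2*(l - 2)^2 - 21)/(-l^2 + 4*l + 21)^2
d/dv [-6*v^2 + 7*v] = 7 - 12*v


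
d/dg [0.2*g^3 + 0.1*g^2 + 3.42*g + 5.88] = 0.6*g^2 + 0.2*g + 3.42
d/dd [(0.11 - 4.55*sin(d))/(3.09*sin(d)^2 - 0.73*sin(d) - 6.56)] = (14.0595*sin(d)^2 - 0.6798*sin(d) + 29.9283)*cos(d)/(9.5481*sin(d)^4 - 4.5114*sin(d)^3 - 40.0079*sin(d)^2 + 9.5776*sin(d) + 43.0336)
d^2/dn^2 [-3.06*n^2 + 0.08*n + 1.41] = -6.12000000000000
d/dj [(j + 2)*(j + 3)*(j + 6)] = 3*j^2 + 22*j + 36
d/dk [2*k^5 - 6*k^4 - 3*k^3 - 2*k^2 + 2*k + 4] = 10*k^4 - 24*k^3 - 9*k^2 - 4*k + 2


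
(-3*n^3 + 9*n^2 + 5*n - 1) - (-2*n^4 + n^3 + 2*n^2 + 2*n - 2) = 2*n^4 - 4*n^3 + 7*n^2 + 3*n + 1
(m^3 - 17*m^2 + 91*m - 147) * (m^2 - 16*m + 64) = m^5 - 33*m^4 + 427*m^3 - 2691*m^2 + 8176*m - 9408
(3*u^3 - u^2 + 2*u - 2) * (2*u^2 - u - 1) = 6*u^5 - 5*u^4 + 2*u^3 - 5*u^2 + 2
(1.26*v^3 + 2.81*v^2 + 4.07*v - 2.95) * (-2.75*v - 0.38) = -3.465*v^4 - 8.2063*v^3 - 12.2603*v^2 + 6.5659*v + 1.121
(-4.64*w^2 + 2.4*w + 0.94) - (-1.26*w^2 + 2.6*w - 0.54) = -3.38*w^2 - 0.2*w + 1.48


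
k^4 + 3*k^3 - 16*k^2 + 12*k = k*(k - 2)*(k - 1)*(k + 6)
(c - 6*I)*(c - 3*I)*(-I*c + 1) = -I*c^3 - 8*c^2 + 9*I*c - 18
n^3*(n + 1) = n^4 + n^3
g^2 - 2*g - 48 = (g - 8)*(g + 6)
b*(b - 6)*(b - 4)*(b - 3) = b^4 - 13*b^3 + 54*b^2 - 72*b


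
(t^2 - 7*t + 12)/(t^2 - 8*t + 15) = (t - 4)/(t - 5)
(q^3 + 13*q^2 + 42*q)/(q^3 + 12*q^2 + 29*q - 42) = q/(q - 1)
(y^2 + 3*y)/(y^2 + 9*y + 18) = y/(y + 6)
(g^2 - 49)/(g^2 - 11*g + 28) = (g + 7)/(g - 4)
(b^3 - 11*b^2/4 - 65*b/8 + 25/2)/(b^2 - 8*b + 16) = (8*b^2 + 10*b - 25)/(8*(b - 4))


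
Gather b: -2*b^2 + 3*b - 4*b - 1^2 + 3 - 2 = -2*b^2 - b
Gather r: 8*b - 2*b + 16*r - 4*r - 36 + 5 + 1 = 6*b + 12*r - 30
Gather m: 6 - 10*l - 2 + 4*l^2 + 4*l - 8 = 4*l^2 - 6*l - 4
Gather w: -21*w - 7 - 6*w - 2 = -27*w - 9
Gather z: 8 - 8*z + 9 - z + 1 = 18 - 9*z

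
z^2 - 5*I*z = z*(z - 5*I)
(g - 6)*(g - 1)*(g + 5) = g^3 - 2*g^2 - 29*g + 30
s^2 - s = s*(s - 1)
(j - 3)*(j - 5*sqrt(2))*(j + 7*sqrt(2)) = j^3 - 3*j^2 + 2*sqrt(2)*j^2 - 70*j - 6*sqrt(2)*j + 210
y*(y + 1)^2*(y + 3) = y^4 + 5*y^3 + 7*y^2 + 3*y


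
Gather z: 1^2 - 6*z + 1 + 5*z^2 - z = 5*z^2 - 7*z + 2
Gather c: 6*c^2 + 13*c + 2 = 6*c^2 + 13*c + 2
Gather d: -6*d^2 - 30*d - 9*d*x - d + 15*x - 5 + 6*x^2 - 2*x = -6*d^2 + d*(-9*x - 31) + 6*x^2 + 13*x - 5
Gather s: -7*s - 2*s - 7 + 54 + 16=63 - 9*s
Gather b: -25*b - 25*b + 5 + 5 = 10 - 50*b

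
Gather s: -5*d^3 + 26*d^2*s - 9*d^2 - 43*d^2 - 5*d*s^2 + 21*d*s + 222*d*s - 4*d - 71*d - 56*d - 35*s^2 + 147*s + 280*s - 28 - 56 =-5*d^3 - 52*d^2 - 131*d + s^2*(-5*d - 35) + s*(26*d^2 + 243*d + 427) - 84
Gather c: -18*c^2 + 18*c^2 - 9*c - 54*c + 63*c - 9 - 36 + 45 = 0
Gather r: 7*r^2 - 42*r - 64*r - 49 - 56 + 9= 7*r^2 - 106*r - 96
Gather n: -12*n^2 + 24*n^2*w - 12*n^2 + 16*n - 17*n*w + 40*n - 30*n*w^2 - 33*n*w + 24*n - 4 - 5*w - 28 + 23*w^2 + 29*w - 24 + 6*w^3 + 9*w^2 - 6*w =n^2*(24*w - 24) + n*(-30*w^2 - 50*w + 80) + 6*w^3 + 32*w^2 + 18*w - 56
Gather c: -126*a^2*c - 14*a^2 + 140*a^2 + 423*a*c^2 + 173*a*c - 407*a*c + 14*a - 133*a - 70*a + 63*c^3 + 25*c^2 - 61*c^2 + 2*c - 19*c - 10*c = 126*a^2 - 189*a + 63*c^3 + c^2*(423*a - 36) + c*(-126*a^2 - 234*a - 27)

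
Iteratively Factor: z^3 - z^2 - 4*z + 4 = (z + 2)*(z^2 - 3*z + 2) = (z - 2)*(z + 2)*(z - 1)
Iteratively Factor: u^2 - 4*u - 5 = (u + 1)*(u - 5)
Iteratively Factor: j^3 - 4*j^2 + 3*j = (j - 3)*(j^2 - j) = j*(j - 3)*(j - 1)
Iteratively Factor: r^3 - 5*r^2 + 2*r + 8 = (r - 2)*(r^2 - 3*r - 4) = (r - 4)*(r - 2)*(r + 1)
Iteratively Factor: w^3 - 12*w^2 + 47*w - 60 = (w - 3)*(w^2 - 9*w + 20) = (w - 4)*(w - 3)*(w - 5)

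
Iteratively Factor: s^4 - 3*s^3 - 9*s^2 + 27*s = (s - 3)*(s^3 - 9*s) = s*(s - 3)*(s^2 - 9) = s*(s - 3)^2*(s + 3)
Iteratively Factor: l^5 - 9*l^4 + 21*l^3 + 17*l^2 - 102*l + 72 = (l - 3)*(l^4 - 6*l^3 + 3*l^2 + 26*l - 24) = (l - 3)*(l - 1)*(l^3 - 5*l^2 - 2*l + 24) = (l - 3)^2*(l - 1)*(l^2 - 2*l - 8) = (l - 3)^2*(l - 1)*(l + 2)*(l - 4)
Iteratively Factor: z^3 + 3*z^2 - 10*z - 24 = (z - 3)*(z^2 + 6*z + 8) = (z - 3)*(z + 2)*(z + 4)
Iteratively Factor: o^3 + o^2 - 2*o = (o)*(o^2 + o - 2) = o*(o + 2)*(o - 1)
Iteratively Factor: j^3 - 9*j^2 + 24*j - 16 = (j - 1)*(j^2 - 8*j + 16) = (j - 4)*(j - 1)*(j - 4)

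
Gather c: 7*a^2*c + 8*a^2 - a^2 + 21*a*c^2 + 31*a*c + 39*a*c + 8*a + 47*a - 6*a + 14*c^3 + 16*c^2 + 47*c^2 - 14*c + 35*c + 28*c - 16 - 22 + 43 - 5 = 7*a^2 + 49*a + 14*c^3 + c^2*(21*a + 63) + c*(7*a^2 + 70*a + 49)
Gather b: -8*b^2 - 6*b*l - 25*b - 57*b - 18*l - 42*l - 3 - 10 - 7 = -8*b^2 + b*(-6*l - 82) - 60*l - 20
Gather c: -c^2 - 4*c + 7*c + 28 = -c^2 + 3*c + 28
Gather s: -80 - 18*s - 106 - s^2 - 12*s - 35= -s^2 - 30*s - 221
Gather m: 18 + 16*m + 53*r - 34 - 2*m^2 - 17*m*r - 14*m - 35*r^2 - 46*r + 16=-2*m^2 + m*(2 - 17*r) - 35*r^2 + 7*r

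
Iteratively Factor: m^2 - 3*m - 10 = (m - 5)*(m + 2)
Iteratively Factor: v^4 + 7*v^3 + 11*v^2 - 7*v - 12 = (v + 3)*(v^3 + 4*v^2 - v - 4) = (v + 1)*(v + 3)*(v^2 + 3*v - 4) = (v - 1)*(v + 1)*(v + 3)*(v + 4)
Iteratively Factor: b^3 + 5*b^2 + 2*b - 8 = (b + 4)*(b^2 + b - 2) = (b + 2)*(b + 4)*(b - 1)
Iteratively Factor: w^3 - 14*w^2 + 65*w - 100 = (w - 5)*(w^2 - 9*w + 20) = (w - 5)*(w - 4)*(w - 5)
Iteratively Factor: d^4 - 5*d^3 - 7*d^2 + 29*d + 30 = (d - 3)*(d^3 - 2*d^2 - 13*d - 10) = (d - 5)*(d - 3)*(d^2 + 3*d + 2) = (d - 5)*(d - 3)*(d + 1)*(d + 2)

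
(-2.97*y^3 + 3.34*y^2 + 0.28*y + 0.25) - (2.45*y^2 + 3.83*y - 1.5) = -2.97*y^3 + 0.89*y^2 - 3.55*y + 1.75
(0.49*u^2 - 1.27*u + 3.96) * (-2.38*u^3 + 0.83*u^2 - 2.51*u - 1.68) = -1.1662*u^5 + 3.4293*u^4 - 11.7088*u^3 + 5.6513*u^2 - 7.806*u - 6.6528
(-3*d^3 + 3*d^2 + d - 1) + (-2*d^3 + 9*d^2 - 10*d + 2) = -5*d^3 + 12*d^2 - 9*d + 1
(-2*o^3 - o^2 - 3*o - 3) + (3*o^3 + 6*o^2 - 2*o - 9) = o^3 + 5*o^2 - 5*o - 12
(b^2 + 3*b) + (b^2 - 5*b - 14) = 2*b^2 - 2*b - 14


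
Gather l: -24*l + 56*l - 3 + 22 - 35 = 32*l - 16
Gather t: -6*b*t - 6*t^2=-6*b*t - 6*t^2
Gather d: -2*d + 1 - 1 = -2*d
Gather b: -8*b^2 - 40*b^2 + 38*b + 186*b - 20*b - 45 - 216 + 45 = -48*b^2 + 204*b - 216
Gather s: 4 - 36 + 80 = 48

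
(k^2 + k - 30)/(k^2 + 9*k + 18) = (k - 5)/(k + 3)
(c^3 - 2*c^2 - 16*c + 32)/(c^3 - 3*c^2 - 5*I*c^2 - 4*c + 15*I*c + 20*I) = (c^2 + 2*c - 8)/(c^2 + c*(1 - 5*I) - 5*I)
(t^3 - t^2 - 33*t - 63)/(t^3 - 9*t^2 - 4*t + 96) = (t^2 - 4*t - 21)/(t^2 - 12*t + 32)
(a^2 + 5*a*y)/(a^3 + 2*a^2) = (a + 5*y)/(a*(a + 2))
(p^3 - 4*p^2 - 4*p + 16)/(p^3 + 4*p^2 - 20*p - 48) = (p - 2)/(p + 6)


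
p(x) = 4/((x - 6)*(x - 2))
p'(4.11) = -0.06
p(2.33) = -3.30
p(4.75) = -1.16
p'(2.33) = 9.11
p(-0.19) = 0.30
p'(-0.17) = 0.19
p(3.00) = -1.33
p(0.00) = 0.33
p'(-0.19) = 0.18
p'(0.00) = 0.22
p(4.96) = -1.30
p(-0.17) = 0.30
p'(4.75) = -0.51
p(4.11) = -1.00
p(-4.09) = 0.07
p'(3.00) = 0.89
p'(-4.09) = 0.02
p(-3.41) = 0.08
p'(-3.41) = 0.02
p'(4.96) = -0.81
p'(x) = -4/((x - 6)*(x - 2)^2) - 4/((x - 6)^2*(x - 2)) = 8*(4 - x)/(x^4 - 16*x^3 + 88*x^2 - 192*x + 144)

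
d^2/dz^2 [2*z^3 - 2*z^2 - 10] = 12*z - 4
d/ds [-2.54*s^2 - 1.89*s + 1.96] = -5.08*s - 1.89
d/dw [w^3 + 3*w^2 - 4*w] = 3*w^2 + 6*w - 4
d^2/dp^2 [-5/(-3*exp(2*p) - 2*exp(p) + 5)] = 10*(4*(3*exp(p) + 1)^2*exp(p) - (6*exp(p) + 1)*(3*exp(2*p) + 2*exp(p) - 5))*exp(p)/(3*exp(2*p) + 2*exp(p) - 5)^3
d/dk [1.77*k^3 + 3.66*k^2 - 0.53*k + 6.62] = 5.31*k^2 + 7.32*k - 0.53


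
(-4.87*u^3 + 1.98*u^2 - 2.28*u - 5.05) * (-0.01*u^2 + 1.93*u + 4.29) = 0.0487*u^5 - 9.4189*u^4 - 17.0481*u^3 + 4.1443*u^2 - 19.5277*u - 21.6645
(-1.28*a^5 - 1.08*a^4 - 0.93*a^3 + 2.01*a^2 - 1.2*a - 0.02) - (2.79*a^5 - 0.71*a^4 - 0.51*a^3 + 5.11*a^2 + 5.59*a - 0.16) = -4.07*a^5 - 0.37*a^4 - 0.42*a^3 - 3.1*a^2 - 6.79*a + 0.14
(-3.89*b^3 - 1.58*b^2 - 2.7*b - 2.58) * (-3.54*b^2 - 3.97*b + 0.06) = 13.7706*b^5 + 21.0365*b^4 + 15.5972*b^3 + 19.7574*b^2 + 10.0806*b - 0.1548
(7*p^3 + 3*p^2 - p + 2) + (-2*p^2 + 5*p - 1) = 7*p^3 + p^2 + 4*p + 1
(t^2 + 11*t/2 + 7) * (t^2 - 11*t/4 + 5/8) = t^4 + 11*t^3/4 - 15*t^2/2 - 253*t/16 + 35/8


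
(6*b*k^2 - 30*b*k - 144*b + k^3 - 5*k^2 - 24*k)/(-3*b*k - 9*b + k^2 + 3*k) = (-6*b*k + 48*b - k^2 + 8*k)/(3*b - k)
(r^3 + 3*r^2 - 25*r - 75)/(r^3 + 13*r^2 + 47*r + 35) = (r^2 - 2*r - 15)/(r^2 + 8*r + 7)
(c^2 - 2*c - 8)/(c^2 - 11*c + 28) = (c + 2)/(c - 7)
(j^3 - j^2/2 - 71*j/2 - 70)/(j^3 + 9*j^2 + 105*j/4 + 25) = 2*(j - 7)/(2*j + 5)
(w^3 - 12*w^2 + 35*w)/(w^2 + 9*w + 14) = w*(w^2 - 12*w + 35)/(w^2 + 9*w + 14)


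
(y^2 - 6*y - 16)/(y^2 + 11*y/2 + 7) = 2*(y - 8)/(2*y + 7)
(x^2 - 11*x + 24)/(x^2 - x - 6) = (x - 8)/(x + 2)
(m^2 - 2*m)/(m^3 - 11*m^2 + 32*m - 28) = m/(m^2 - 9*m + 14)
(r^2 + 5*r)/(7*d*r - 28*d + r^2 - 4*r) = r*(r + 5)/(7*d*r - 28*d + r^2 - 4*r)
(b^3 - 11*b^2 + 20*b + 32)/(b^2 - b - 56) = (b^2 - 3*b - 4)/(b + 7)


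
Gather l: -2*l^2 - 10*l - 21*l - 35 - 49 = -2*l^2 - 31*l - 84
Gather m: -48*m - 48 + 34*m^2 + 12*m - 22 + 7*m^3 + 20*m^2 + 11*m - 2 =7*m^3 + 54*m^2 - 25*m - 72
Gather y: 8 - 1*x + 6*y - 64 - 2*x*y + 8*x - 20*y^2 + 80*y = 7*x - 20*y^2 + y*(86 - 2*x) - 56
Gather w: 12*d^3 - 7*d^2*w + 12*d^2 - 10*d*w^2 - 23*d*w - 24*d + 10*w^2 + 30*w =12*d^3 + 12*d^2 - 24*d + w^2*(10 - 10*d) + w*(-7*d^2 - 23*d + 30)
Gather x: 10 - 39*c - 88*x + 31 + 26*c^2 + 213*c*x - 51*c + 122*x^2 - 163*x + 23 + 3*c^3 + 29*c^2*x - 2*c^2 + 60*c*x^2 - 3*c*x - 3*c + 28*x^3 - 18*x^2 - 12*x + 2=3*c^3 + 24*c^2 - 93*c + 28*x^3 + x^2*(60*c + 104) + x*(29*c^2 + 210*c - 263) + 66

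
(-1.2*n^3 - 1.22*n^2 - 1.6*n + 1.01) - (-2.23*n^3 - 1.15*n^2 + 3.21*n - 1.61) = 1.03*n^3 - 0.0700000000000001*n^2 - 4.81*n + 2.62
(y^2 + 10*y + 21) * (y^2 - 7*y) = y^4 + 3*y^3 - 49*y^2 - 147*y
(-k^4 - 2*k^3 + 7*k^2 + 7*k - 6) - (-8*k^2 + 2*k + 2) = -k^4 - 2*k^3 + 15*k^2 + 5*k - 8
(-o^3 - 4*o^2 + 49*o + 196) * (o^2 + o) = -o^5 - 5*o^4 + 45*o^3 + 245*o^2 + 196*o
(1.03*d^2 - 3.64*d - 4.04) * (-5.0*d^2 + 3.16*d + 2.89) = -5.15*d^4 + 21.4548*d^3 + 11.6743*d^2 - 23.286*d - 11.6756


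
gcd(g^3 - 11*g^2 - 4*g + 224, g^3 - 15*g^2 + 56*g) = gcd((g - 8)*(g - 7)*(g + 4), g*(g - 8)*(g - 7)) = g^2 - 15*g + 56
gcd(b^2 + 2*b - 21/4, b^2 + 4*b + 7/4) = b + 7/2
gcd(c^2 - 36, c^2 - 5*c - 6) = c - 6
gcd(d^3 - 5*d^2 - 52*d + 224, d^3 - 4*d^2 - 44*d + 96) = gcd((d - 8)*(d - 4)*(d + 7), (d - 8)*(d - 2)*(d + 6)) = d - 8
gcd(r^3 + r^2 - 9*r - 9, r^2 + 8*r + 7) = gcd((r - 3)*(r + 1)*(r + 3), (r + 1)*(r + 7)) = r + 1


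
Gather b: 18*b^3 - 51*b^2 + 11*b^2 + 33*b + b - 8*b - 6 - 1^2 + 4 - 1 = 18*b^3 - 40*b^2 + 26*b - 4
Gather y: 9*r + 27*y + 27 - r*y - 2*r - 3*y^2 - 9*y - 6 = 7*r - 3*y^2 + y*(18 - r) + 21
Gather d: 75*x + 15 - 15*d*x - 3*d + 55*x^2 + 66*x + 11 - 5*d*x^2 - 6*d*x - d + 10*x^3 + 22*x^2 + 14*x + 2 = d*(-5*x^2 - 21*x - 4) + 10*x^3 + 77*x^2 + 155*x + 28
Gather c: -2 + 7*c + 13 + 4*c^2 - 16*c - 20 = 4*c^2 - 9*c - 9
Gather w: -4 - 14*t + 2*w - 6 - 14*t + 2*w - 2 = -28*t + 4*w - 12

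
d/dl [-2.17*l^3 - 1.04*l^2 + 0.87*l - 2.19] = -6.51*l^2 - 2.08*l + 0.87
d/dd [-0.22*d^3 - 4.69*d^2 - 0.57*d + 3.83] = -0.66*d^2 - 9.38*d - 0.57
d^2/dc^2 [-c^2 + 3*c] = -2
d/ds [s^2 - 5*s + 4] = 2*s - 5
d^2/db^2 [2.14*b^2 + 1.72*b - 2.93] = 4.28000000000000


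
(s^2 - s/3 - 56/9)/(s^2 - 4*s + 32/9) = (3*s + 7)/(3*s - 4)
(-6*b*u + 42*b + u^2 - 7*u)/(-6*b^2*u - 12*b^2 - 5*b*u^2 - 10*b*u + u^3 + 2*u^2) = (u - 7)/(b*u + 2*b + u^2 + 2*u)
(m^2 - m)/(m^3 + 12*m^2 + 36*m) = (m - 1)/(m^2 + 12*m + 36)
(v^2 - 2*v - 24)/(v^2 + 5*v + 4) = (v - 6)/(v + 1)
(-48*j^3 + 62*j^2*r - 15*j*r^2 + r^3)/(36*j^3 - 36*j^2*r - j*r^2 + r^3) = (-8*j + r)/(6*j + r)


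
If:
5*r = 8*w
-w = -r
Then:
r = 0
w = 0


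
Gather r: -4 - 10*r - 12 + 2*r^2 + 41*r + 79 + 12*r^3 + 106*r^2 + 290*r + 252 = 12*r^3 + 108*r^2 + 321*r + 315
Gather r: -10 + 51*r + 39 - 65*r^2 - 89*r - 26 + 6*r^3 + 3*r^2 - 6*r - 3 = 6*r^3 - 62*r^2 - 44*r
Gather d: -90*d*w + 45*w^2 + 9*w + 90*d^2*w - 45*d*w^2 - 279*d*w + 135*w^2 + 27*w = 90*d^2*w + d*(-45*w^2 - 369*w) + 180*w^2 + 36*w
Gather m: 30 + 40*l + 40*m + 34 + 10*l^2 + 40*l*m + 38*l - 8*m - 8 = 10*l^2 + 78*l + m*(40*l + 32) + 56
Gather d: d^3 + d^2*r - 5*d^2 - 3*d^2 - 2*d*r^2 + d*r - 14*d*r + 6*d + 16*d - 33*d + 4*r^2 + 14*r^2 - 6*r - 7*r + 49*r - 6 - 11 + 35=d^3 + d^2*(r - 8) + d*(-2*r^2 - 13*r - 11) + 18*r^2 + 36*r + 18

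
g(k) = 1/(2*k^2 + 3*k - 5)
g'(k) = (-4*k - 3)/(2*k^2 + 3*k - 5)^2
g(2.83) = 0.05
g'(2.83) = -0.04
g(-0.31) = -0.17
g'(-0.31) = -0.05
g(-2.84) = 0.38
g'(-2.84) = 1.23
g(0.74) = -0.59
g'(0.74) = -2.10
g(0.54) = -0.36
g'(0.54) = -0.66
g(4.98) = 0.02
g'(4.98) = -0.01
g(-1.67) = -0.23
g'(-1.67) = 0.19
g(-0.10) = -0.19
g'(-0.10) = -0.09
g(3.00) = 0.05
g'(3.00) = -0.03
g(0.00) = -0.20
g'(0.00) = -0.12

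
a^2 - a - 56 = (a - 8)*(a + 7)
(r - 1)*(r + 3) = r^2 + 2*r - 3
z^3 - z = z*(z - 1)*(z + 1)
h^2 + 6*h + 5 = (h + 1)*(h + 5)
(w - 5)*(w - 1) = w^2 - 6*w + 5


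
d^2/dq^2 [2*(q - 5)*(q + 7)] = 4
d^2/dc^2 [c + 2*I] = 0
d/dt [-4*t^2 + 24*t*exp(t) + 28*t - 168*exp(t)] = 24*t*exp(t) - 8*t - 144*exp(t) + 28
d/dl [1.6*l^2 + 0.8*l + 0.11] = 3.2*l + 0.8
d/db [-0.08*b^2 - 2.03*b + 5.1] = -0.16*b - 2.03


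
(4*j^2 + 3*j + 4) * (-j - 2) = -4*j^3 - 11*j^2 - 10*j - 8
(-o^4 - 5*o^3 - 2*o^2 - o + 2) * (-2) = 2*o^4 + 10*o^3 + 4*o^2 + 2*o - 4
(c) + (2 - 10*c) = 2 - 9*c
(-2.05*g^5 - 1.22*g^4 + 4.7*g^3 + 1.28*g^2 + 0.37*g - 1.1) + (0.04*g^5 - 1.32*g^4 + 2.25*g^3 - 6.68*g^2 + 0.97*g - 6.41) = -2.01*g^5 - 2.54*g^4 + 6.95*g^3 - 5.4*g^2 + 1.34*g - 7.51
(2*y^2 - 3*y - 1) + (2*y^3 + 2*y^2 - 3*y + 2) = 2*y^3 + 4*y^2 - 6*y + 1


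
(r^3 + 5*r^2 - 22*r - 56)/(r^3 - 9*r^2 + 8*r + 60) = (r^2 + 3*r - 28)/(r^2 - 11*r + 30)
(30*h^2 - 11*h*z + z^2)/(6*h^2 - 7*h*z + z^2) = (-5*h + z)/(-h + z)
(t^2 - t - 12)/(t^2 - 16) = (t + 3)/(t + 4)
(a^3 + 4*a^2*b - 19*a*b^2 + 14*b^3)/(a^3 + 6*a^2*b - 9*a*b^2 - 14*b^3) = (a - b)/(a + b)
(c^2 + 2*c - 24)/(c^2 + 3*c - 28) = (c + 6)/(c + 7)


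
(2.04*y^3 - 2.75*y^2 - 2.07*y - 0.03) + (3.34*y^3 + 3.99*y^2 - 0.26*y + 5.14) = 5.38*y^3 + 1.24*y^2 - 2.33*y + 5.11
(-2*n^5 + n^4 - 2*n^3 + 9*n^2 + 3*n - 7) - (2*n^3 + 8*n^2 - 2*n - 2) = -2*n^5 + n^4 - 4*n^3 + n^2 + 5*n - 5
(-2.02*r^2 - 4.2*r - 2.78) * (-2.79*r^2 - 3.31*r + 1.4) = 5.6358*r^4 + 18.4042*r^3 + 18.8302*r^2 + 3.3218*r - 3.892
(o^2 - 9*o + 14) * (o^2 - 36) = o^4 - 9*o^3 - 22*o^2 + 324*o - 504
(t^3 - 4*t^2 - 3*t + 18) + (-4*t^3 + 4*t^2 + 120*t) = -3*t^3 + 117*t + 18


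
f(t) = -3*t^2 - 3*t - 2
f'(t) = -6*t - 3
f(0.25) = -2.94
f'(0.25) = -4.50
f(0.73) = -5.79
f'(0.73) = -7.38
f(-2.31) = -11.08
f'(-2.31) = 10.86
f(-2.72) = -16.04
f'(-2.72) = 13.32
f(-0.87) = -1.66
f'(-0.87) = 2.22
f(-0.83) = -1.58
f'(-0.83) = 1.98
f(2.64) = -30.83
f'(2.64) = -18.84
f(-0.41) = -1.27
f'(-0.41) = -0.54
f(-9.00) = -218.00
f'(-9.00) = 51.00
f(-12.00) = -398.00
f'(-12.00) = 69.00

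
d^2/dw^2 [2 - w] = 0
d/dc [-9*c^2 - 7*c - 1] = -18*c - 7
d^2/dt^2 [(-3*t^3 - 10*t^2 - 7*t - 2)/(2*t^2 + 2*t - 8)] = 6*(-2*t^3 - 15*t^2 - 39*t - 33)/(t^6 + 3*t^5 - 9*t^4 - 23*t^3 + 36*t^2 + 48*t - 64)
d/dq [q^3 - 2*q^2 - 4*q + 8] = 3*q^2 - 4*q - 4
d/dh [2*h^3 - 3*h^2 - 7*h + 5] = 6*h^2 - 6*h - 7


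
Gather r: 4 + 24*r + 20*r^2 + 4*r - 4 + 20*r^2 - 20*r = 40*r^2 + 8*r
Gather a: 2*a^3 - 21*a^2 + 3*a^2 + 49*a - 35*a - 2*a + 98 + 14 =2*a^3 - 18*a^2 + 12*a + 112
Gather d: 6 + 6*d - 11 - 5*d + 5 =d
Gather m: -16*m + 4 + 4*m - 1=3 - 12*m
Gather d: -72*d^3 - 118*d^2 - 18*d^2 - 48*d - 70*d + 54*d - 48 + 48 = -72*d^3 - 136*d^2 - 64*d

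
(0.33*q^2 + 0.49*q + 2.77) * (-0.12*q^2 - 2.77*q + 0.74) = -0.0396*q^4 - 0.9729*q^3 - 1.4455*q^2 - 7.3103*q + 2.0498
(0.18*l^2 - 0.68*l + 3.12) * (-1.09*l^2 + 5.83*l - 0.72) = -0.1962*l^4 + 1.7906*l^3 - 7.4948*l^2 + 18.6792*l - 2.2464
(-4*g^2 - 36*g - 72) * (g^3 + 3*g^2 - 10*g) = -4*g^5 - 48*g^4 - 140*g^3 + 144*g^2 + 720*g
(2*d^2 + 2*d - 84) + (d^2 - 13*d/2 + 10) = 3*d^2 - 9*d/2 - 74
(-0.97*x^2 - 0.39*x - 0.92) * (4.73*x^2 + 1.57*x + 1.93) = -4.5881*x^4 - 3.3676*x^3 - 6.836*x^2 - 2.1971*x - 1.7756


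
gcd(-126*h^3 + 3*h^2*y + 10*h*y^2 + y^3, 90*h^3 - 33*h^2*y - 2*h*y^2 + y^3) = -18*h^2 + 3*h*y + y^2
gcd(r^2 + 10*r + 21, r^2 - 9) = r + 3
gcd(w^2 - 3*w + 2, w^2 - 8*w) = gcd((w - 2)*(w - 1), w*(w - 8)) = 1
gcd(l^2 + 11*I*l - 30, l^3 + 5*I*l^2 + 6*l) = l + 6*I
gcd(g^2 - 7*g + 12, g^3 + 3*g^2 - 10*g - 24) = g - 3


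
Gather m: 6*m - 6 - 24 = 6*m - 30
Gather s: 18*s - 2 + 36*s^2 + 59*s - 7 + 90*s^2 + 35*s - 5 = 126*s^2 + 112*s - 14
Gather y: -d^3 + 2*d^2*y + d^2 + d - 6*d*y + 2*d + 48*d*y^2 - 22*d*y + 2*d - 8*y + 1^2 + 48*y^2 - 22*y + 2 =-d^3 + d^2 + 5*d + y^2*(48*d + 48) + y*(2*d^2 - 28*d - 30) + 3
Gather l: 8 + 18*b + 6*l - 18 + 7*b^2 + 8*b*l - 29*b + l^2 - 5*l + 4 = 7*b^2 - 11*b + l^2 + l*(8*b + 1) - 6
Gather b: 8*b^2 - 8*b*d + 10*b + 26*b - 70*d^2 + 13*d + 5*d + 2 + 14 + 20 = 8*b^2 + b*(36 - 8*d) - 70*d^2 + 18*d + 36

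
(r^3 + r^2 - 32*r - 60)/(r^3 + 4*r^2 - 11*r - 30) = (r - 6)/(r - 3)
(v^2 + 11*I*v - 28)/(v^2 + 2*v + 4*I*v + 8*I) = (v + 7*I)/(v + 2)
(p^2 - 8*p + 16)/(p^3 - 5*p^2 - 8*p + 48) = 1/(p + 3)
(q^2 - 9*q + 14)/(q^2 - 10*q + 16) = (q - 7)/(q - 8)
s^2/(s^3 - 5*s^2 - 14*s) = s/(s^2 - 5*s - 14)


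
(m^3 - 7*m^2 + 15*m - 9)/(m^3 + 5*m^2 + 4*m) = (m^3 - 7*m^2 + 15*m - 9)/(m*(m^2 + 5*m + 4))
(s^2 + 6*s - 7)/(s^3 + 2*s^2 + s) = (s^2 + 6*s - 7)/(s*(s^2 + 2*s + 1))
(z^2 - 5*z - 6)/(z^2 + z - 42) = (z + 1)/(z + 7)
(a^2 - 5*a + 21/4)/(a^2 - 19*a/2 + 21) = (a - 3/2)/(a - 6)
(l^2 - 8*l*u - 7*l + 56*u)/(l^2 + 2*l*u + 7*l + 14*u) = (l^2 - 8*l*u - 7*l + 56*u)/(l^2 + 2*l*u + 7*l + 14*u)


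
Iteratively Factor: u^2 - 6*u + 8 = (u - 4)*(u - 2)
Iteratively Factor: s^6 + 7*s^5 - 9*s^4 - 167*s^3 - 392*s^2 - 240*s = (s - 5)*(s^5 + 12*s^4 + 51*s^3 + 88*s^2 + 48*s) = (s - 5)*(s + 4)*(s^4 + 8*s^3 + 19*s^2 + 12*s) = (s - 5)*(s + 4)^2*(s^3 + 4*s^2 + 3*s) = (s - 5)*(s + 1)*(s + 4)^2*(s^2 + 3*s) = s*(s - 5)*(s + 1)*(s + 4)^2*(s + 3)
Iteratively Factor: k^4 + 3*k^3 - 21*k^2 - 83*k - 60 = (k + 3)*(k^3 - 21*k - 20) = (k + 3)*(k + 4)*(k^2 - 4*k - 5) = (k + 1)*(k + 3)*(k + 4)*(k - 5)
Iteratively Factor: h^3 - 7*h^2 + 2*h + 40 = (h + 2)*(h^2 - 9*h + 20) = (h - 5)*(h + 2)*(h - 4)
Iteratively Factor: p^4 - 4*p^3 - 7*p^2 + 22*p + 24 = (p - 4)*(p^3 - 7*p - 6) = (p - 4)*(p - 3)*(p^2 + 3*p + 2) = (p - 4)*(p - 3)*(p + 2)*(p + 1)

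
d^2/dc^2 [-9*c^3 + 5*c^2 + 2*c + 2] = 10 - 54*c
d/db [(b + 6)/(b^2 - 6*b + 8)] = (b^2 - 6*b - 2*(b - 3)*(b + 6) + 8)/(b^2 - 6*b + 8)^2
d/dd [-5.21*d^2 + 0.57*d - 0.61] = 0.57 - 10.42*d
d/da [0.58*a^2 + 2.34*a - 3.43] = 1.16*a + 2.34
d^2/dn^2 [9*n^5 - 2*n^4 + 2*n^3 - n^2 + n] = 180*n^3 - 24*n^2 + 12*n - 2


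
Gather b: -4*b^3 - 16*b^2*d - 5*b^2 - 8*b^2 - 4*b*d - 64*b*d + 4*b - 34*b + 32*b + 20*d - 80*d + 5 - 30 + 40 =-4*b^3 + b^2*(-16*d - 13) + b*(2 - 68*d) - 60*d + 15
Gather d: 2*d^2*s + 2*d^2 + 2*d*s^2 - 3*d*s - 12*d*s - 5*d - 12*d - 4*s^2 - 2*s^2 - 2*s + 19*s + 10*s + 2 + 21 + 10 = d^2*(2*s + 2) + d*(2*s^2 - 15*s - 17) - 6*s^2 + 27*s + 33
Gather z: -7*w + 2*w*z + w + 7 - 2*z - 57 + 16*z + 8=-6*w + z*(2*w + 14) - 42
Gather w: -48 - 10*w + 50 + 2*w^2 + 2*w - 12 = 2*w^2 - 8*w - 10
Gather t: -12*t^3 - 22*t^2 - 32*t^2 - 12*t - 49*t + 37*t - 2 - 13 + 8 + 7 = -12*t^3 - 54*t^2 - 24*t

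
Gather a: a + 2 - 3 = a - 1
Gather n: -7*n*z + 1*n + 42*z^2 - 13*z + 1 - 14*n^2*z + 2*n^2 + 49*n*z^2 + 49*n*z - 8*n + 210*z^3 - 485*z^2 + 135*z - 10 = n^2*(2 - 14*z) + n*(49*z^2 + 42*z - 7) + 210*z^3 - 443*z^2 + 122*z - 9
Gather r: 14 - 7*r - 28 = -7*r - 14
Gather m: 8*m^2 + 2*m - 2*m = 8*m^2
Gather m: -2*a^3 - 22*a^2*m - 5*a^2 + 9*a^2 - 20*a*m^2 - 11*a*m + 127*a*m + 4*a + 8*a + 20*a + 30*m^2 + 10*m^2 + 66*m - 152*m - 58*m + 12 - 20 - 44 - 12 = -2*a^3 + 4*a^2 + 32*a + m^2*(40 - 20*a) + m*(-22*a^2 + 116*a - 144) - 64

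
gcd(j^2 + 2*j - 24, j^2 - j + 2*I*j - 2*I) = 1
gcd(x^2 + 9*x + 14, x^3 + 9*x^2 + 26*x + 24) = x + 2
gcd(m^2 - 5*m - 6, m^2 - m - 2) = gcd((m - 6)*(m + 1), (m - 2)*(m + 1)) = m + 1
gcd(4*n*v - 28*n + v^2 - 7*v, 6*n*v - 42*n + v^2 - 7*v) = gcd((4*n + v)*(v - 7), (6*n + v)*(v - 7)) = v - 7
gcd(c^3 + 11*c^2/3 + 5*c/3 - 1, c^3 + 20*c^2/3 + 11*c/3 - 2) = c^2 + 2*c/3 - 1/3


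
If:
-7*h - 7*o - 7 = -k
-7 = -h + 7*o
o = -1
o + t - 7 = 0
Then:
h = 0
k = 0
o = -1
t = 8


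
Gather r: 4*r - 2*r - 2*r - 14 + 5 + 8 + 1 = 0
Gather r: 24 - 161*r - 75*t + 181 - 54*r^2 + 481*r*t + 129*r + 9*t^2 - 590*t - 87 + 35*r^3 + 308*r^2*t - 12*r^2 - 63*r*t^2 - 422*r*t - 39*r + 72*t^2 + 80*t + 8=35*r^3 + r^2*(308*t - 66) + r*(-63*t^2 + 59*t - 71) + 81*t^2 - 585*t + 126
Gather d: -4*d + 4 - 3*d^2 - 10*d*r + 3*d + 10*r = -3*d^2 + d*(-10*r - 1) + 10*r + 4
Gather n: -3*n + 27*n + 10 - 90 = 24*n - 80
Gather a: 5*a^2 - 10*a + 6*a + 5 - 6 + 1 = 5*a^2 - 4*a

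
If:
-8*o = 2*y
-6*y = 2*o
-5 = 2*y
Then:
No Solution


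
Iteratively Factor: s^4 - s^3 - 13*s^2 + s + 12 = (s - 1)*(s^3 - 13*s - 12) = (s - 1)*(s + 1)*(s^2 - s - 12) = (s - 4)*(s - 1)*(s + 1)*(s + 3)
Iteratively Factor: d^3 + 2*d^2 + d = (d)*(d^2 + 2*d + 1) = d*(d + 1)*(d + 1)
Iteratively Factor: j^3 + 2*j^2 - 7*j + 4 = (j - 1)*(j^2 + 3*j - 4) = (j - 1)^2*(j + 4)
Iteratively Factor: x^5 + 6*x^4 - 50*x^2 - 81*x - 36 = (x - 3)*(x^4 + 9*x^3 + 27*x^2 + 31*x + 12) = (x - 3)*(x + 3)*(x^3 + 6*x^2 + 9*x + 4) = (x - 3)*(x + 1)*(x + 3)*(x^2 + 5*x + 4) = (x - 3)*(x + 1)*(x + 3)*(x + 4)*(x + 1)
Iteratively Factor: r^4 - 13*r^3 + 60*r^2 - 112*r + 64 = (r - 4)*(r^3 - 9*r^2 + 24*r - 16) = (r - 4)*(r - 1)*(r^2 - 8*r + 16) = (r - 4)^2*(r - 1)*(r - 4)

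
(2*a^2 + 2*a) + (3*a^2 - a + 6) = 5*a^2 + a + 6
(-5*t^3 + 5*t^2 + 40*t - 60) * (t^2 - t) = -5*t^5 + 10*t^4 + 35*t^3 - 100*t^2 + 60*t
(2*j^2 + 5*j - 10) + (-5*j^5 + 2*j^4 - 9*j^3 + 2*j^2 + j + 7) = -5*j^5 + 2*j^4 - 9*j^3 + 4*j^2 + 6*j - 3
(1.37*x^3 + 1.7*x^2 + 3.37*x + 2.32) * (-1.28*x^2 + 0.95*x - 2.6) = -1.7536*x^5 - 0.8745*x^4 - 6.2606*x^3 - 4.1881*x^2 - 6.558*x - 6.032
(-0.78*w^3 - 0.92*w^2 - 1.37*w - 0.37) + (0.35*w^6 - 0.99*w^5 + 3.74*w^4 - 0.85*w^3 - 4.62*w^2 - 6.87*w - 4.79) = 0.35*w^6 - 0.99*w^5 + 3.74*w^4 - 1.63*w^3 - 5.54*w^2 - 8.24*w - 5.16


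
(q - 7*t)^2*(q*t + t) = q^3*t - 14*q^2*t^2 + q^2*t + 49*q*t^3 - 14*q*t^2 + 49*t^3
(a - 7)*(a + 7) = a^2 - 49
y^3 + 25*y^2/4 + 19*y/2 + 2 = (y + 1/4)*(y + 2)*(y + 4)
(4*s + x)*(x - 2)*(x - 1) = 4*s*x^2 - 12*s*x + 8*s + x^3 - 3*x^2 + 2*x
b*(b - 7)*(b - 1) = b^3 - 8*b^2 + 7*b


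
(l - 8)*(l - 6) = l^2 - 14*l + 48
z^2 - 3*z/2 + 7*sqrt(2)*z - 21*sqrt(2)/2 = (z - 3/2)*(z + 7*sqrt(2))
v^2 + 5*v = v*(v + 5)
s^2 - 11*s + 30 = (s - 6)*(s - 5)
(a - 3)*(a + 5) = a^2 + 2*a - 15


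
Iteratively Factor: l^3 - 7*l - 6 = (l + 1)*(l^2 - l - 6) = (l + 1)*(l + 2)*(l - 3)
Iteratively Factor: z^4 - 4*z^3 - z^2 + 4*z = (z - 4)*(z^3 - z) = (z - 4)*(z - 1)*(z^2 + z) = z*(z - 4)*(z - 1)*(z + 1)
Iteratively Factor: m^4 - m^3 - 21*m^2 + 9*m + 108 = (m + 3)*(m^3 - 4*m^2 - 9*m + 36) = (m - 3)*(m + 3)*(m^2 - m - 12) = (m - 3)*(m + 3)^2*(m - 4)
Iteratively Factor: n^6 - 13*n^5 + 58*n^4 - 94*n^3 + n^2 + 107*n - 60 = (n + 1)*(n^5 - 14*n^4 + 72*n^3 - 166*n^2 + 167*n - 60) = (n - 1)*(n + 1)*(n^4 - 13*n^3 + 59*n^2 - 107*n + 60) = (n - 3)*(n - 1)*(n + 1)*(n^3 - 10*n^2 + 29*n - 20) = (n - 5)*(n - 3)*(n - 1)*(n + 1)*(n^2 - 5*n + 4) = (n - 5)*(n - 3)*(n - 1)^2*(n + 1)*(n - 4)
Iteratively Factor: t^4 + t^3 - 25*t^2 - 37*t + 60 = (t + 3)*(t^3 - 2*t^2 - 19*t + 20) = (t - 1)*(t + 3)*(t^2 - t - 20) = (t - 1)*(t + 3)*(t + 4)*(t - 5)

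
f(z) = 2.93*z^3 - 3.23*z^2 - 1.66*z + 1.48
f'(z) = 8.79*z^2 - 6.46*z - 1.66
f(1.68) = 3.47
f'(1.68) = 12.30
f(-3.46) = -152.81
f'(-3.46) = 125.92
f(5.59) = 403.07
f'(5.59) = 236.90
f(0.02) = 1.45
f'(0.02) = -1.79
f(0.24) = 0.94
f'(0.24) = -2.70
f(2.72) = 32.03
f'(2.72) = 45.80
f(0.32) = 0.71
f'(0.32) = -2.83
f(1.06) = -0.42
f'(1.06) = 1.37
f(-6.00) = -737.72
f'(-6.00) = 353.54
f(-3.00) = -101.72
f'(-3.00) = 96.83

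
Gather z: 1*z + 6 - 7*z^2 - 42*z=-7*z^2 - 41*z + 6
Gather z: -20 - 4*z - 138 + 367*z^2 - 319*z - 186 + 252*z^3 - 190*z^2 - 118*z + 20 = 252*z^3 + 177*z^2 - 441*z - 324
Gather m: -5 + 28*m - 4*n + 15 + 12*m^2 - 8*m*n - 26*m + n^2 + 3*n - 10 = 12*m^2 + m*(2 - 8*n) + n^2 - n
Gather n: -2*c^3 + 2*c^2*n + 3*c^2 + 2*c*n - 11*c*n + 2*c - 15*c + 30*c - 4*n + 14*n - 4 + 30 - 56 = -2*c^3 + 3*c^2 + 17*c + n*(2*c^2 - 9*c + 10) - 30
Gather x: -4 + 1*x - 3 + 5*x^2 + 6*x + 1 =5*x^2 + 7*x - 6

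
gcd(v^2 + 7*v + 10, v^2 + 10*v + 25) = v + 5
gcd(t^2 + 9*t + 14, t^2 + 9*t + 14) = t^2 + 9*t + 14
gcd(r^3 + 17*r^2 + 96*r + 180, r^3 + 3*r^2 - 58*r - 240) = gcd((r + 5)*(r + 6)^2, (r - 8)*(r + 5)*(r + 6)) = r^2 + 11*r + 30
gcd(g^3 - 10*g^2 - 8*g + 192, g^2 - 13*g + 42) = g - 6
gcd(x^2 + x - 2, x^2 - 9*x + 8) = x - 1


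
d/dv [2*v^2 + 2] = 4*v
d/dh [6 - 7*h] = -7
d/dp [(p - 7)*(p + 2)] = 2*p - 5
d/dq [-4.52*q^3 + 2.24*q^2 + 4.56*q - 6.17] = -13.56*q^2 + 4.48*q + 4.56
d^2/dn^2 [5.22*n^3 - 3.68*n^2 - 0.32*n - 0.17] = 31.32*n - 7.36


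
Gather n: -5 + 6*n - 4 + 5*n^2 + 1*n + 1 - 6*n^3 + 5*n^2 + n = -6*n^3 + 10*n^2 + 8*n - 8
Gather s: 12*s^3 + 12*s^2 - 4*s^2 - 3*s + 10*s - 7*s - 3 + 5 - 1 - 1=12*s^3 + 8*s^2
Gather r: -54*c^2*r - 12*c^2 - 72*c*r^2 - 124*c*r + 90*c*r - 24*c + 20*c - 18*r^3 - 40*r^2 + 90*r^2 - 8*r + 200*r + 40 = -12*c^2 - 4*c - 18*r^3 + r^2*(50 - 72*c) + r*(-54*c^2 - 34*c + 192) + 40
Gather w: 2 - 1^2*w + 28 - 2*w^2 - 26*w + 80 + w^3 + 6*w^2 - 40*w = w^3 + 4*w^2 - 67*w + 110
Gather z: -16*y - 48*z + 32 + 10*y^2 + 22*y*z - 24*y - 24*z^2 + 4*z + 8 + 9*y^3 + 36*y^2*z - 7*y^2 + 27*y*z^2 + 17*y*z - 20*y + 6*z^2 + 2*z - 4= 9*y^3 + 3*y^2 - 60*y + z^2*(27*y - 18) + z*(36*y^2 + 39*y - 42) + 36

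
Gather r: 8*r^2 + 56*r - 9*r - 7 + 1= 8*r^2 + 47*r - 6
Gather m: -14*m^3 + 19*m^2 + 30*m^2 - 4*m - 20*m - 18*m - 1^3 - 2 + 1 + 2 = -14*m^3 + 49*m^2 - 42*m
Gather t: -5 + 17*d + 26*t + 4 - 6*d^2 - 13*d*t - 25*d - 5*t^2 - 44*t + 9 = -6*d^2 - 8*d - 5*t^2 + t*(-13*d - 18) + 8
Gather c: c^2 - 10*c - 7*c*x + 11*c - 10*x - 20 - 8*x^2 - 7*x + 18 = c^2 + c*(1 - 7*x) - 8*x^2 - 17*x - 2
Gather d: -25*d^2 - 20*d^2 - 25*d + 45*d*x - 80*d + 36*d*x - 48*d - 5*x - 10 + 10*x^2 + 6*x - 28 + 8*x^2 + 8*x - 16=-45*d^2 + d*(81*x - 153) + 18*x^2 + 9*x - 54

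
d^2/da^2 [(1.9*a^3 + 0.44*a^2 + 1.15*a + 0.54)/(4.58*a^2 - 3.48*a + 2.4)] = (2.8421709430404e-14*a^4 + 66.5214320000001*a^3 - 56.268144*a^2 - 61.821216*a + 25.486272)/(96.071912*a^6 - 218.993616*a^5 + 317.426976*a^4 - 271.657152*a^3 + 166.33728*a^2 - 60.1344*a + 13.824)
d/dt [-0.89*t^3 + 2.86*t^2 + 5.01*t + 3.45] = -2.67*t^2 + 5.72*t + 5.01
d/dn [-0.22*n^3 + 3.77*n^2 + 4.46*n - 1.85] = -0.66*n^2 + 7.54*n + 4.46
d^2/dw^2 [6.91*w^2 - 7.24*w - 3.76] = 13.8200000000000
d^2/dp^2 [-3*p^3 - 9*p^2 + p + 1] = -18*p - 18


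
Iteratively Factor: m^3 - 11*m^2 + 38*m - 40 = (m - 4)*(m^2 - 7*m + 10) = (m - 5)*(m - 4)*(m - 2)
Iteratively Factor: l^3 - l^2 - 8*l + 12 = (l - 2)*(l^2 + l - 6) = (l - 2)^2*(l + 3)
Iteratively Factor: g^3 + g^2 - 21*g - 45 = (g + 3)*(g^2 - 2*g - 15) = (g - 5)*(g + 3)*(g + 3)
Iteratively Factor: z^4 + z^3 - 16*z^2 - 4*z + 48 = (z - 2)*(z^3 + 3*z^2 - 10*z - 24) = (z - 3)*(z - 2)*(z^2 + 6*z + 8) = (z - 3)*(z - 2)*(z + 4)*(z + 2)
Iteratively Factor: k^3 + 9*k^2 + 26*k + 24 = (k + 3)*(k^2 + 6*k + 8) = (k + 2)*(k + 3)*(k + 4)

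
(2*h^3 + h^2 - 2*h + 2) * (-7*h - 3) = -14*h^4 - 13*h^3 + 11*h^2 - 8*h - 6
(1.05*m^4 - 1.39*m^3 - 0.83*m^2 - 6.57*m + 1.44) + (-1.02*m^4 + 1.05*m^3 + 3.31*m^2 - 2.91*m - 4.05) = 0.03*m^4 - 0.34*m^3 + 2.48*m^2 - 9.48*m - 2.61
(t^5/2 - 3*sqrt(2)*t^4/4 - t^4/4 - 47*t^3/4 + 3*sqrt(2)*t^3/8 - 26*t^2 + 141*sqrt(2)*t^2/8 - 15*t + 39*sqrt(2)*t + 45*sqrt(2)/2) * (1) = t^5/2 - 3*sqrt(2)*t^4/4 - t^4/4 - 47*t^3/4 + 3*sqrt(2)*t^3/8 - 26*t^2 + 141*sqrt(2)*t^2/8 - 15*t + 39*sqrt(2)*t + 45*sqrt(2)/2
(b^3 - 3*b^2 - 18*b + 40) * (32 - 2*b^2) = -2*b^5 + 6*b^4 + 68*b^3 - 176*b^2 - 576*b + 1280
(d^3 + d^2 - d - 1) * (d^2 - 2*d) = d^5 - d^4 - 3*d^3 + d^2 + 2*d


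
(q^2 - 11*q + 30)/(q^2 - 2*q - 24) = (q - 5)/(q + 4)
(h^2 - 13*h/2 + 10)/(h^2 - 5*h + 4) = (h - 5/2)/(h - 1)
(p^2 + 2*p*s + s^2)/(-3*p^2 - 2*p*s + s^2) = (-p - s)/(3*p - s)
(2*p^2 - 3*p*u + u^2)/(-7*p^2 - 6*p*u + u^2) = (-2*p^2 + 3*p*u - u^2)/(7*p^2 + 6*p*u - u^2)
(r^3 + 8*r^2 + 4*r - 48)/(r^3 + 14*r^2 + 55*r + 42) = (r^2 + 2*r - 8)/(r^2 + 8*r + 7)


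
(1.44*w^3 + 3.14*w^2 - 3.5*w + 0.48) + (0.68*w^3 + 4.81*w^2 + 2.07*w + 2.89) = 2.12*w^3 + 7.95*w^2 - 1.43*w + 3.37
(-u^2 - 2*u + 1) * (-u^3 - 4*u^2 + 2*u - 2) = u^5 + 6*u^4 + 5*u^3 - 6*u^2 + 6*u - 2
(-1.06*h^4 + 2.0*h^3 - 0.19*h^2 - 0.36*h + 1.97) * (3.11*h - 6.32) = -3.2966*h^5 + 12.9192*h^4 - 13.2309*h^3 + 0.0812000000000002*h^2 + 8.4019*h - 12.4504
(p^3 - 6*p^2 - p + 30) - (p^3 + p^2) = -7*p^2 - p + 30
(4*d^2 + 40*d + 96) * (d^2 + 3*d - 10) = 4*d^4 + 52*d^3 + 176*d^2 - 112*d - 960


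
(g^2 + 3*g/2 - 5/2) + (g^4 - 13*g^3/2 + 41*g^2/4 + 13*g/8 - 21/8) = g^4 - 13*g^3/2 + 45*g^2/4 + 25*g/8 - 41/8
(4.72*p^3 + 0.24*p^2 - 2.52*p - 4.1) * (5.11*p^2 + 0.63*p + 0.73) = 24.1192*p^5 + 4.2*p^4 - 9.2804*p^3 - 22.3634*p^2 - 4.4226*p - 2.993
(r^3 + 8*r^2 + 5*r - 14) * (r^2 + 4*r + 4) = r^5 + 12*r^4 + 41*r^3 + 38*r^2 - 36*r - 56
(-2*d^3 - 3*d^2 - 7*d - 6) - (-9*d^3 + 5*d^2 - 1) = 7*d^3 - 8*d^2 - 7*d - 5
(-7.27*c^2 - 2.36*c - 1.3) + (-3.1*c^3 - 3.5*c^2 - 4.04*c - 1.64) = -3.1*c^3 - 10.77*c^2 - 6.4*c - 2.94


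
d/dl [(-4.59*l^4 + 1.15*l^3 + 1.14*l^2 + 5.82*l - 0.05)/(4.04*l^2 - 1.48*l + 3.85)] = (-37.0872*l^5 + 25.0256*l^4 - 74.09*l^3 - 11.9175*l^2 + 9.182*l + 22.333)/(16.3216*l^4 - 11.9584*l^3 + 33.2984*l^2 - 11.396*l + 14.8225)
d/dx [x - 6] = 1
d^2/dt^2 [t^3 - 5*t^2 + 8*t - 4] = 6*t - 10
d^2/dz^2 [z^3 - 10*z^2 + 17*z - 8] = 6*z - 20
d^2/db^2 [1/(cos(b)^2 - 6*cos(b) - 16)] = (8*sin(b)^4 - 204*sin(b)^2 - 147*cos(b) - 9*cos(3*b) - 12)/(2*(sin(b)^2 + 6*cos(b) + 15)^3)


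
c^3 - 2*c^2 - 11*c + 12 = (c - 4)*(c - 1)*(c + 3)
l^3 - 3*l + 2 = (l - 1)^2*(l + 2)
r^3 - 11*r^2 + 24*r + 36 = (r - 6)^2*(r + 1)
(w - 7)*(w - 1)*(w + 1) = w^3 - 7*w^2 - w + 7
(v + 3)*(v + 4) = v^2 + 7*v + 12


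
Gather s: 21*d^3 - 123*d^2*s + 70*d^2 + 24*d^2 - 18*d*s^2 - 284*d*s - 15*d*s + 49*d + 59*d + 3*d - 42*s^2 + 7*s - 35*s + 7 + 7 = 21*d^3 + 94*d^2 + 111*d + s^2*(-18*d - 42) + s*(-123*d^2 - 299*d - 28) + 14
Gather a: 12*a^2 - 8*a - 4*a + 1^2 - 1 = 12*a^2 - 12*a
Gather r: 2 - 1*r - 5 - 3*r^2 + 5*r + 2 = -3*r^2 + 4*r - 1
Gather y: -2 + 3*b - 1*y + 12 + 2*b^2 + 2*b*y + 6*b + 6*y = 2*b^2 + 9*b + y*(2*b + 5) + 10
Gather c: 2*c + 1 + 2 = 2*c + 3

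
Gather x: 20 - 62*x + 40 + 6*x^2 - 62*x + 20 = 6*x^2 - 124*x + 80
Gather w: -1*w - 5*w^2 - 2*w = -5*w^2 - 3*w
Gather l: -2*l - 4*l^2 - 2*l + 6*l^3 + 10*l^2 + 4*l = 6*l^3 + 6*l^2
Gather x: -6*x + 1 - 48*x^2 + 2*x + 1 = -48*x^2 - 4*x + 2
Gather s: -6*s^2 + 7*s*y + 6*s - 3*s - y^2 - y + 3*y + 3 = -6*s^2 + s*(7*y + 3) - y^2 + 2*y + 3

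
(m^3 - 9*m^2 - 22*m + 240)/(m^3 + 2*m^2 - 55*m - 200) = (m - 6)/(m + 5)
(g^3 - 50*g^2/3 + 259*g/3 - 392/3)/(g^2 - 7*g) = g - 29/3 + 56/(3*g)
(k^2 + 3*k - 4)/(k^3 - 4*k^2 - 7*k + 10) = (k + 4)/(k^2 - 3*k - 10)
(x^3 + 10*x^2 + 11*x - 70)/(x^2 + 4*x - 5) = (x^2 + 5*x - 14)/(x - 1)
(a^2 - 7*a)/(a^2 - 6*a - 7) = a/(a + 1)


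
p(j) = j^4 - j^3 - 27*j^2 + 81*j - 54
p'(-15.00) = -13284.00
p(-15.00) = 46656.00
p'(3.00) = 0.00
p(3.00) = 0.00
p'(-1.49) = 141.57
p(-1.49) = -226.40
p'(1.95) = -6.05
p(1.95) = 8.33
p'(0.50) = 53.75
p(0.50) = -20.31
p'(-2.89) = 115.45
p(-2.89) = -419.70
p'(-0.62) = 112.37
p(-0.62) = -114.21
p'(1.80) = -2.59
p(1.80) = 8.99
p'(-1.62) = 143.60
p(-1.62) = -244.94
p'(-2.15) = 143.48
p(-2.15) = -321.65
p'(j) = 4*j^3 - 3*j^2 - 54*j + 81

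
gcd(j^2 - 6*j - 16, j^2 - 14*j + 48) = j - 8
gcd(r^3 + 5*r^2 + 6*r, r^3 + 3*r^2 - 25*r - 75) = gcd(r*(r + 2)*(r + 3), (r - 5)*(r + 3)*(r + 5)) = r + 3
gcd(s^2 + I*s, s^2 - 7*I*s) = s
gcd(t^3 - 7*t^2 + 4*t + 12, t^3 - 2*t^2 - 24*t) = t - 6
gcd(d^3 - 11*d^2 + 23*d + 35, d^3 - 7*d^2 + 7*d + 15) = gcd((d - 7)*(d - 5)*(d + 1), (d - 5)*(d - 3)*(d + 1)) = d^2 - 4*d - 5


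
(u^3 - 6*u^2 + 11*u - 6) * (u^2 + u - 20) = u^5 - 5*u^4 - 15*u^3 + 125*u^2 - 226*u + 120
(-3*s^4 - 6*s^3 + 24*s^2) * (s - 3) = -3*s^5 + 3*s^4 + 42*s^3 - 72*s^2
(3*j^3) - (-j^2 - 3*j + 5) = 3*j^3 + j^2 + 3*j - 5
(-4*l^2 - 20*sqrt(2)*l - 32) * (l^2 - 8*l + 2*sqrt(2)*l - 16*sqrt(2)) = -4*l^4 - 28*sqrt(2)*l^3 + 32*l^3 - 112*l^2 + 224*sqrt(2)*l^2 - 64*sqrt(2)*l + 896*l + 512*sqrt(2)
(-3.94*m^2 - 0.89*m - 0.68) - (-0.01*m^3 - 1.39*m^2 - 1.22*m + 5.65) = 0.01*m^3 - 2.55*m^2 + 0.33*m - 6.33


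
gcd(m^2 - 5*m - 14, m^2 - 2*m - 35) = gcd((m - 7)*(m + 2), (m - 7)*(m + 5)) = m - 7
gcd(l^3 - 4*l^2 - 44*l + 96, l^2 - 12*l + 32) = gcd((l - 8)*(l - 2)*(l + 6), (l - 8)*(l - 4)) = l - 8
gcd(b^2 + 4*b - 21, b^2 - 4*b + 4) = 1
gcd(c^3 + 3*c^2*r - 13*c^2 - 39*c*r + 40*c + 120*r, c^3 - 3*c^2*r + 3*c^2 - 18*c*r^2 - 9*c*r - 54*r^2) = c + 3*r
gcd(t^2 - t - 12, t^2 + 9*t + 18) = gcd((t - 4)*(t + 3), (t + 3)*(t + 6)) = t + 3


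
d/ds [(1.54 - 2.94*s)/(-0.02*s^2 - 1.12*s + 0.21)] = (-0.0588*s^2 + 0.0615999999999999*s + 1.1074)/(0.0004*s^4 + 0.0448*s^3 + 1.246*s^2 - 0.4704*s + 0.0441)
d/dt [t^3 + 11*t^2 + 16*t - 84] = 3*t^2 + 22*t + 16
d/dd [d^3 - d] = 3*d^2 - 1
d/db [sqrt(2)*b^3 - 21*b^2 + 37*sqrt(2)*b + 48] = 3*sqrt(2)*b^2 - 42*b + 37*sqrt(2)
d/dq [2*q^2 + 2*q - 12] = 4*q + 2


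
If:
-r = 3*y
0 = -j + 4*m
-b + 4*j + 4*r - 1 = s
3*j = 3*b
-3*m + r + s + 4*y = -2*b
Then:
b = 44*y/17 + 4/17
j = 44*y/17 + 4/17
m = 11*y/17 + 1/17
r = -3*y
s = -72*y/17 - 5/17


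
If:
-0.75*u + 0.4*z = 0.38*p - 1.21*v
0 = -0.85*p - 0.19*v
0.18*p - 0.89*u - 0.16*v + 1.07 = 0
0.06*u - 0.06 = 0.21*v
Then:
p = -0.01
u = 1.19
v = 0.05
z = 2.06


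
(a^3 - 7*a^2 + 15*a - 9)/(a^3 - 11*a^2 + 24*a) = (a^2 - 4*a + 3)/(a*(a - 8))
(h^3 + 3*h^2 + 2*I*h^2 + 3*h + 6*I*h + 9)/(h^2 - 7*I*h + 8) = (h^3 + h^2*(3 + 2*I) + h*(3 + 6*I) + 9)/(h^2 - 7*I*h + 8)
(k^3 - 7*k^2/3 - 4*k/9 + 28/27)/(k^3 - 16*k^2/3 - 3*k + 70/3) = (k^2 - 4/9)/(k^2 - 3*k - 10)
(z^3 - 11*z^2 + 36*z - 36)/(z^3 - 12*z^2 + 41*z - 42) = (z - 6)/(z - 7)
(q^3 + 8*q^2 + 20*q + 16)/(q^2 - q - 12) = (q^3 + 8*q^2 + 20*q + 16)/(q^2 - q - 12)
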